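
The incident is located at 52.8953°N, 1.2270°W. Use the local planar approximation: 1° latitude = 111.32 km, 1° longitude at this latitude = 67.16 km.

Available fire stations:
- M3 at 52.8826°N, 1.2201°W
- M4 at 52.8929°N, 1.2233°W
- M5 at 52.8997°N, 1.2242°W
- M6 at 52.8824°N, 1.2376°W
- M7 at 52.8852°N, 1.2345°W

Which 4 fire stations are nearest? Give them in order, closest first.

Distances from 52.8953°N, 1.2270°W:
M3: √((-0.0127·111.32)² + (0.0069·67.16)²) = √(1.998729 + 0.214743) = 1.4878 km
M4: √((-0.0024·111.32)² + (0.0037·67.16)²) = √(0.071379 + 0.061748) = 0.3649 km
M5: √((0.0044·111.32)² + (0.0028·67.16)²) = √(0.239912 + 0.035362) = 0.5247 km
M6: √((-0.0129·111.32)² + (-0.0106·67.16)²) = √(2.062176 + 0.506796) = 1.6028 km
M7: √((-0.0101·111.32)² + (-0.0075·67.16)²) = √(1.264122 + 0.253714) = 1.2320 km
Sorted: M4 (0.3649 km) < M5 (0.5247 km) < M7 (1.2320 km) < M3 (1.4878 km) < M6 (1.6028 km)

M4, M5, M7, M3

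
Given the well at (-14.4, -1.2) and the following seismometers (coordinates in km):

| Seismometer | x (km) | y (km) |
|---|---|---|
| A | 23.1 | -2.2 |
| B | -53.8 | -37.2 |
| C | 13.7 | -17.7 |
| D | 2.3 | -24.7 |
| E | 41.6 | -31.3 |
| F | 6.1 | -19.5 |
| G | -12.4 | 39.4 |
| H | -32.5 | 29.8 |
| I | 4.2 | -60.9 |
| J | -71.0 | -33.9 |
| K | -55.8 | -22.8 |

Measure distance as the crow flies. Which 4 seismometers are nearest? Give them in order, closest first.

Distances from (-14.4, -1.2):
A: 37.5 km
B: 53.4 km
C: 32.6 km
D: 28.8 km
E: 63.6 km
F: 27.5 km
G: 40.6 km
H: 35.9 km
I: 62.5 km
J: 65.4 km
K: 46.7 km
Sorted: F (27.5 km) < D (28.8 km) < C (32.6 km) < H (35.9 km) < A (37.5 km) < G (40.6 km) < …

F, D, C, H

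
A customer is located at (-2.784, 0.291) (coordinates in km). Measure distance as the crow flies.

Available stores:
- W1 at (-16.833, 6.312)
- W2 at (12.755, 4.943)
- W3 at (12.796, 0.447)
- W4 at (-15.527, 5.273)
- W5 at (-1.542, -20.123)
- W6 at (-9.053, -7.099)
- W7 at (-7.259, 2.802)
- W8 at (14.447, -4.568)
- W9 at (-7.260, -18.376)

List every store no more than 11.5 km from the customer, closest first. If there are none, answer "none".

Distances from (-2.784, 0.291):
W1: 15.285 km
W2: 16.220 km
W3: 15.581 km
W4: 13.682 km
W5: 20.452 km
W6: 9.691 km
W7: 5.131 km
W8: 17.903 km
W9: 19.196 km
Threshold 11.5 km: W7 (5.131 km), W6 (9.691 km) are within range.

W7, W6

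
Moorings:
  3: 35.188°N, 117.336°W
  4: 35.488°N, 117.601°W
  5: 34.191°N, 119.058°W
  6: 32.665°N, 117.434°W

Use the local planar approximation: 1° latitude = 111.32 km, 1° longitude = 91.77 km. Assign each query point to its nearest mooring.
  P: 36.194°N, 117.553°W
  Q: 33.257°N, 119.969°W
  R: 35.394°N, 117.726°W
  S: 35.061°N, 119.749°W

P→4; Q→5; R→4; S→5

P at 36.194°N, 117.553°W:
  3: 113.745 km
  4: 78.715 km
  5: 262.284 km
  6: 393.000 km
  → nearest: 4 (78.715 km)
Q at 33.257°N, 119.969°W:
  3: 323.408 km
  4: 330.007 km
  5: 133.416 km
  6: 241.791 km
  → nearest: 5 (133.416 km)
R at 35.394°N, 117.726°W:
  3: 42.507 km
  4: 15.527 km
  5: 181.318 km
  6: 304.972 km
  → nearest: 4 (15.527 km)
S at 35.061°N, 119.749°W:
  3: 221.892 km
  4: 202.772 km
  5: 115.762 km
  6: 340.991 km
  → nearest: 5 (115.762 km)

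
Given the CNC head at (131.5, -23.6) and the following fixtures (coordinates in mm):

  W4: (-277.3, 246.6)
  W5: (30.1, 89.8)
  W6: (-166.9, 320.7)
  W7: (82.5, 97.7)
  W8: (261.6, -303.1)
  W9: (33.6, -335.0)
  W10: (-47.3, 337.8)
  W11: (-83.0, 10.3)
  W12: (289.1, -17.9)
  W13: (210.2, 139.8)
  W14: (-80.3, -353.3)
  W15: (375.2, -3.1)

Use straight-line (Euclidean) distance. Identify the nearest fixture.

W7

Distances from (131.5, -23.6):
W4: 490.0 mm
W5: 152.1 mm
W6: 455.6 mm
W7: 130.8 mm
W8: 308.3 mm
W9: 326.4 mm
W10: 403.2 mm
W11: 217.2 mm
W12: 157.7 mm
W13: 181.4 mm
W14: 391.9 mm
W15: 244.6 mm
Minimum: W7 at 130.8 mm.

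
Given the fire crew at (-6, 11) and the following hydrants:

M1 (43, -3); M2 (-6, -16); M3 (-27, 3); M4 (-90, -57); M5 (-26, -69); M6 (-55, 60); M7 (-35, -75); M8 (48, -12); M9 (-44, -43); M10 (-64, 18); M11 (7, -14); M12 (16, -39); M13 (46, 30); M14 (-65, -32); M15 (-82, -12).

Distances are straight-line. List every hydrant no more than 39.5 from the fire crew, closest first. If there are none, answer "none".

Distances from (-6, 11):
M1: √((49)² + (-14)²) = √(2401.000 + 196.000) = 51.0
M2: √((0)² + (-27)²) = √(0.000 + 729.000) = 27.0
M3: √((-21)² + (-8)²) = √(441.000 + 64.000) = 22.5
M4: √((-84)² + (-68)²) = √(7056.000 + 4624.000) = 108.1
M5: √((-20)² + (-80)²) = √(400.000 + 6400.000) = 82.5
M6: √((-49)² + (49)²) = √(2401.000 + 2401.000) = 69.3
M7: √((-29)² + (-86)²) = √(841.000 + 7396.000) = 90.8
M8: √((54)² + (-23)²) = √(2916.000 + 529.000) = 58.7
M9: √((-38)² + (-54)²) = √(1444.000 + 2916.000) = 66.0
M10: √((-58)² + (7)²) = √(3364.000 + 49.000) = 58.4
M11: √((13)² + (-25)²) = √(169.000 + 625.000) = 28.2
M12: √((22)² + (-50)²) = √(484.000 + 2500.000) = 54.6
M13: √((52)² + (19)²) = √(2704.000 + 361.000) = 55.4
M14: √((-59)² + (-43)²) = √(3481.000 + 1849.000) = 73.0
M15: √((-76)² + (-23)²) = √(5776.000 + 529.000) = 79.4
Threshold 39.5: M3 (22.5), M2 (27.0), M11 (28.2) are within range.

M3, M2, M11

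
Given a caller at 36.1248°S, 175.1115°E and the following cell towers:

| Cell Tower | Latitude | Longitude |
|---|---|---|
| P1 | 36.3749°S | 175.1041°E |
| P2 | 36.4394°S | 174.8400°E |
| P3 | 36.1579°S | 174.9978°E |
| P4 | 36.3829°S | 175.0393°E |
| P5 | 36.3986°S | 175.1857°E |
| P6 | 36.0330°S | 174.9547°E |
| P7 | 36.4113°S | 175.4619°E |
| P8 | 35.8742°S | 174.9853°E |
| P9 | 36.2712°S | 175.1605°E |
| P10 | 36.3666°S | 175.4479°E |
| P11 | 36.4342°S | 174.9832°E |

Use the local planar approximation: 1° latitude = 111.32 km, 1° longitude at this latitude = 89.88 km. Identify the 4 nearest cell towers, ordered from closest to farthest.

Distances from 36.1248°S, 175.1115°E:
P1: √((-0.2501·111.32)² + (-0.0074·89.88)²) = √(775.128631 + 0.442374) = 27.8491 km
P2: √((-0.3146·111.32)² + (-0.2715·89.88)²) = √(1226.489492 + 595.478102) = 42.6845 km
P3: √((-0.0331·111.32)² + (-0.1137·89.88)²) = √(13.576955 + 104.435237) = 10.8633 km
P4: √((-0.2581·111.32)² + (-0.0722·89.88)²) = √(825.510125 + 42.111482) = 29.4554 km
P5: √((-0.2738·111.32)² + (0.0742·89.88)²) = √(928.994800 + 44.476841) = 31.2005 km
P6: √((0.0918·111.32)² + (-0.1568·89.88)²) = √(104.431558 + 198.617835) = 17.4083 km
P7: √((-0.2865·111.32)² + (0.3504·89.88)²) = √(1017.174931 + 991.869013) = 44.8224 km
P8: √((0.2506·111.32)² + (-0.1262·89.88)²) = √(778.231004 + 128.660382) = 30.1146 km
P9: √((-0.1464·111.32)² + (0.0490·89.88)²) = √(265.600292 + 19.396273) = 16.8818 km
P10: √((-0.2418·111.32)² + (0.3364·89.88)²) = √(724.534364 + 914.193442) = 40.4812 km
P11: √((-0.3094·111.32)² + (-0.1283·89.88)²) = √(1186.279469 + 132.977891) = 36.3216 km
Sorted: P3 (10.8633 km) < P9 (16.8818 km) < P6 (17.4083 km) < P1 (27.8491 km) < P4 (29.4554 km) < P8 (30.1146 km) < …

P3, P9, P6, P1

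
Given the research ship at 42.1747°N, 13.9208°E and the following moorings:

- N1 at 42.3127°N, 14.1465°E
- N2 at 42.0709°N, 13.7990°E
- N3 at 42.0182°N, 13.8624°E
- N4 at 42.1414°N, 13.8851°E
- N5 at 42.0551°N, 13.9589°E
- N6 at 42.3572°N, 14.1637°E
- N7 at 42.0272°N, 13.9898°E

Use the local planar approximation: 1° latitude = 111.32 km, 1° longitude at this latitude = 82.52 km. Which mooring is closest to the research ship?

N4

Distances from 42.1747°N, 13.9208°E:
N1: √((0.1380·111.32)² + (0.2257·82.52)²) = √(235.995960 + 346.881834) = 24.1429 km
N2: √((-0.1038·111.32)² + (-0.1218·82.52)²) = √(133.518395 + 101.021314) = 15.3147 km
N3: √((-0.1565·111.32)² + (-0.0584·82.52)²) = √(303.511450 + 23.224380) = 18.0758 km
N4: √((-0.0333·111.32)² + (-0.0357·82.52)²) = √(13.741523 + 8.678704) = 4.7350 km
N5: √((-0.1196·111.32)² + (0.0381·82.52)²) = √(177.259188 + 9.884811) = 13.6801 km
N6: √((0.1825·111.32)² + (0.2429·82.52)²) = √(412.735793 + 401.766266) = 28.5395 km
N7: √((-0.1475·111.32)² + (0.0690·82.52)²) = √(269.606548 + 32.420269) = 17.3789 km
Minimum: N4 at 4.7350 km.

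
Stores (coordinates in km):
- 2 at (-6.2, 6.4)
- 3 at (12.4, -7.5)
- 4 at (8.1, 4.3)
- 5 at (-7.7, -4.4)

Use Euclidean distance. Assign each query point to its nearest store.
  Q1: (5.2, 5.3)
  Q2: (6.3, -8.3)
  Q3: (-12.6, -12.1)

Q1 at (5.2, 5.3):
  2: 11.5 km
  3: 14.7 km
  4: 3.1 km
  5: 16.1 km
  → nearest: 4 (3.1 km)
Q2 at (6.3, -8.3):
  2: 19.3 km
  3: 6.2 km
  4: 12.7 km
  5: 14.5 km
  → nearest: 3 (6.2 km)
Q3 at (-12.6, -12.1):
  2: 19.6 km
  3: 25.4 km
  4: 26.4 km
  5: 9.1 km
  → nearest: 5 (9.1 km)

Q1→4; Q2→3; Q3→5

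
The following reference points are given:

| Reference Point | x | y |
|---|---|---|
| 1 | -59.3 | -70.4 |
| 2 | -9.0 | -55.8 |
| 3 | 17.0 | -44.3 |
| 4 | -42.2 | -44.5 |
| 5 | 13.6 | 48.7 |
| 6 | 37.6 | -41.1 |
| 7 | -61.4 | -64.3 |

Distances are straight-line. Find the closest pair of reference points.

1 and 7

Pairwise distances:
1–2: 52.4
1–3: 80.6
1–4: 31.0
1–5: 139.6
1–6: 101.2
1–7: 6.5
2–3: 28.4
2–4: 35.1
2–5: 106.9
2–6: 48.9
2–7: 53.1
3–4: 59.2
3–5: 93.1
3–6: 20.8
3–7: 80.9
4–5: 108.6
4–6: 79.9
4–7: 27.6
5–6: 93.0
5–7: 135.6
6–7: 101.7
Closest pair: 1–7 at 6.5.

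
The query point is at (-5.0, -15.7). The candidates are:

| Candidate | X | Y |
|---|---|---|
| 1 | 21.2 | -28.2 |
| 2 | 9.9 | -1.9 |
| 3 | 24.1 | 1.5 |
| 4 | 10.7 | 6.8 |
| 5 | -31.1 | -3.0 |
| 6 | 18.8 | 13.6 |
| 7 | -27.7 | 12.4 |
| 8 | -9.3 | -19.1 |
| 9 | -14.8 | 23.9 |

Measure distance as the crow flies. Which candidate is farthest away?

9

Distances from (-5.0, -15.7):
1: 29.029
2: 20.309
3: 33.803
4: 27.436
5: 29.026
6: 37.748
7: 36.123
8: 5.482
9: 40.795
Maximum: 9 at 40.795.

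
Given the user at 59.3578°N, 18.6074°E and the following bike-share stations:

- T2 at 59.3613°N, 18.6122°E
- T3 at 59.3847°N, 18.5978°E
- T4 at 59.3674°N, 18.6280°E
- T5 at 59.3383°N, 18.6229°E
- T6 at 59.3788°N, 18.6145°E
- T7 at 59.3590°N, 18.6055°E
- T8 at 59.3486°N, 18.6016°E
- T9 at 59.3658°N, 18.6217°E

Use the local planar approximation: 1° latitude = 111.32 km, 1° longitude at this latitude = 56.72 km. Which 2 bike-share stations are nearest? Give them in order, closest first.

Distances from 59.3578°N, 18.6074°E:
T2: √((0.0035·111.32)² + (0.0048·56.72)²) = √(0.151804 + 0.074123) = 0.4753 km
T3: √((0.0269·111.32)² + (-0.0096·56.72)²) = √(8.967078 + 0.296493) = 3.0436 km
T4: √((0.0096·111.32)² + (0.0206·56.72)²) = √(1.142060 + 1.365233) = 1.5834 km
T5: √((-0.0195·111.32)² + (0.0155·56.72)²) = √(4.712112 + 0.772922) = 2.3420 km
T6: √((0.0210·111.32)² + (0.0071·56.72)²) = √(5.464935 + 0.162177) = 2.3722 km
T7: √((0.0012·111.32)² + (-0.0019·56.72)²) = √(0.017845 + 0.011614) = 0.1716 km
T8: √((-0.0092·111.32)² + (-0.0058·56.72)²) = √(1.048871 + 0.108225) = 1.0757 km
T9: √((0.0080·111.32)² + (0.0143·56.72)²) = √(0.793097 + 0.657877) = 1.2046 km
Sorted: T7 (0.1716 km) < T2 (0.4753 km) < T8 (1.0757 km) < T9 (1.2046 km) < …

T7, T2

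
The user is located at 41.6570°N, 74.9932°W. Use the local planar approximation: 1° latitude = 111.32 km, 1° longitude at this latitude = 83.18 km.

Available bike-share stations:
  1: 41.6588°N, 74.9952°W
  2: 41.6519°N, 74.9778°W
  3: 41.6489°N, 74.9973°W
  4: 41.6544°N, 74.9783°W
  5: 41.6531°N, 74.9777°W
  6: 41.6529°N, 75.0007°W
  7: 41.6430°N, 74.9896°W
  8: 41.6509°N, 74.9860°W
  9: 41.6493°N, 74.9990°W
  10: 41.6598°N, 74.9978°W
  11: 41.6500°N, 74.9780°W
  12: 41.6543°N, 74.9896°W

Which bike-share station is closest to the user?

Distances from 41.6570°N, 74.9932°W:
1: √((0.0018·111.32)² + (-0.0020·83.18)²) = √(0.040151 + 0.027676) = 0.2604 km
2: √((-0.0051·111.32)² + (0.0154·83.18)²) = √(0.322320 + 1.640889) = 1.4011 km
3: √((-0.0081·111.32)² + (-0.0041·83.18)²) = √(0.813048 + 0.116307) = 0.9640 km
4: √((-0.0026·111.32)² + (0.0149·83.18)²) = √(0.083771 + 1.536068) = 1.2727 km
5: √((-0.0039·111.32)² + (0.0155·83.18)²) = √(0.188484 + 1.662269) = 1.3604 km
6: √((-0.0041·111.32)² + (-0.0075·83.18)²) = √(0.208312 + 0.389189) = 0.7730 km
7: √((-0.0140·111.32)² + (0.0036·83.18)²) = √(2.428860 + 0.089669) = 1.5870 km
8: √((-0.0061·111.32)² + (0.0072·83.18)²) = √(0.461112 + 0.358676) = 0.9054 km
9: √((-0.0077·111.32)² + (-0.0058·83.18)²) = √(0.734730 + 0.232752) = 0.9836 km
10: √((0.0028·111.32)² + (-0.0046·83.18)²) = √(0.097154 + 0.146404) = 0.4935 km
11: √((-0.0070·111.32)² + (0.0152·83.18)²) = √(0.607215 + 1.598546) = 1.4852 km
12: √((-0.0027·111.32)² + (0.0036·83.18)²) = √(0.090339 + 0.089669) = 0.4243 km
Minimum: 1 at 0.2604 km.

1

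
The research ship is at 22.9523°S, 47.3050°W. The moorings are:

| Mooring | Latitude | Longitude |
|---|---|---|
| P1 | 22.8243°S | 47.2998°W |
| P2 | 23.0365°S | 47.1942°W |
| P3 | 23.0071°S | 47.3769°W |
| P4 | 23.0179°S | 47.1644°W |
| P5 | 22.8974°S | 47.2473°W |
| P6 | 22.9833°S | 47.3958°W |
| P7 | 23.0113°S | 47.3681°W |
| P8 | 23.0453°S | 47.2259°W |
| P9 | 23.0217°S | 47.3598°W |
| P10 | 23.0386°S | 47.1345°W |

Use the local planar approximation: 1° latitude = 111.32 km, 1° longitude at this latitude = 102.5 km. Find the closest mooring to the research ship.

P5

Distances from 22.9523°S, 47.3050°W:
P1: √((0.1280·111.32)² + (0.0052·102.5)²) = √(203.032861 + 0.284089) = 14.2589 km
P2: √((-0.0842·111.32)² + (0.1108·102.5)²) = √(87.855828 + 128.981449) = 14.7254 km
P3: √((-0.0548·111.32)² + (-0.0719·102.5)²) = √(37.214099 + 54.313215) = 9.5670 km
P4: √((-0.0656·111.32)² + (0.1406·102.5)²) = √(53.327850 + 207.691332) = 16.1561 km
P5: √((0.0549·111.32)² + (0.0577·102.5)²) = √(37.350041 + 34.978353) = 8.5046 km
P6: √((-0.0310·111.32)² + (-0.0908·102.5)²) = √(11.908849 + 86.620249) = 9.9262 km
P7: √((-0.0590·111.32)² + (-0.0631·102.5)²) = √(43.137048 + 41.831790) = 9.2179 km
P8: √((-0.0930·111.32)² + (0.0791·102.5)²) = √(107.179640 + 65.735610) = 13.1497 km
P9: √((-0.0694·111.32)² + (-0.0548·102.5)²) = √(59.685019 + 31.550689) = 9.5517 km
P10: √((-0.0863·111.32)² + (0.1705·102.5)²) = √(92.292835 + 305.419314) = 19.9427 km
Minimum: P5 at 8.5046 km.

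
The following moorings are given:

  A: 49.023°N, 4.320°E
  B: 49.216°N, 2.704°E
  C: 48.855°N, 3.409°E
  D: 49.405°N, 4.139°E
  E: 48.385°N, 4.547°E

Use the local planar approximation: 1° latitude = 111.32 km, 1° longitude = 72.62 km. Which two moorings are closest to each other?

Pairwise distances:
A–B: 119.304 km
A–C: 68.749 km
A–D: 44.509 km
A–E: 72.910 km
B–C: 65.085 km
B–D: 106.312 km
B–E: 162.697 km
C–D: 80.987 km
C–E: 97.811 km
D–E: 117.348 km
Closest pair: A–D at 44.509 km.

A and D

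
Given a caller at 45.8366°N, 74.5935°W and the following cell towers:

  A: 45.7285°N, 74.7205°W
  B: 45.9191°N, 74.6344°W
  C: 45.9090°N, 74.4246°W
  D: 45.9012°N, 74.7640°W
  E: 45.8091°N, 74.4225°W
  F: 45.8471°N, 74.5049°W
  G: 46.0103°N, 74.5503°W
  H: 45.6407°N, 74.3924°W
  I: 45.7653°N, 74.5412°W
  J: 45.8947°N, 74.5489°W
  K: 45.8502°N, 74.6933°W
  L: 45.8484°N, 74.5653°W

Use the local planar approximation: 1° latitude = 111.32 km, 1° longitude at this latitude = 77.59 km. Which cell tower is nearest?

L

Distances from 45.8366°N, 74.5935°W:
A: √((-0.1081·111.32)² + (-0.1270·77.59)²) = √(144.809743 + 97.099936) = 15.5534 km
B: √((0.0825·111.32)² + (-0.0409·77.59)²) = √(84.344019 + 10.070664) = 9.7167 km
C: √((0.0724·111.32)² + (0.1689·77.59)²) = √(64.956636 + 171.739741) = 15.3849 km
D: √((0.0646·111.32)² + (-0.1705·77.59)²) = √(51.714393 + 175.008955) = 15.0573 km
E: √((-0.0275·111.32)² + (0.1710·77.59)²) = √(9.371558 + 176.036905) = 13.6165 km
F: √((0.0105·111.32)² + (0.0886·77.59)²) = √(1.366234 + 47.258393) = 6.9731 km
G: √((0.1737·111.32)² + (0.0432·77.59)²) = √(373.891879 + 11.235153) = 19.6247 km
H: √((-0.1959·111.32)² + (0.2011·77.59)²) = √(475.570894 + 243.464500) = 26.8148 km
I: √((-0.0713·111.32)² + (0.0523·77.59)²) = √(62.997810 + 16.467015) = 8.9143 km
J: √((0.0581·111.32)² + (0.0446·77.59)²) = √(41.831040 + 11.975157) = 7.3353 km
K: √((0.0136·111.32)² + (-0.0998·77.59)²) = √(2.292051 + 59.961513) = 7.8901 km
L: √((0.0118·111.32)² + (0.0282·77.59)²) = √(1.725482 + 4.787510) = 2.5521 km
Minimum: L at 2.5521 km.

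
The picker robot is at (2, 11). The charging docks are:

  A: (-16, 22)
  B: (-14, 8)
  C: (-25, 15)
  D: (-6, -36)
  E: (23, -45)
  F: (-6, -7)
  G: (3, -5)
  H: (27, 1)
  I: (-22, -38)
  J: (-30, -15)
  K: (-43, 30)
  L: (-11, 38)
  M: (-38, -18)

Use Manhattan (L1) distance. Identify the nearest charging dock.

Distances from (2, 11):
A: |-18| + |11| = 18 + 11 = 29
B: |-16| + |-3| = 16 + 3 = 19
C: |-27| + |4| = 27 + 4 = 31
D: |-8| + |-47| = 8 + 47 = 55
E: |21| + |-56| = 21 + 56 = 77
F: |-8| + |-18| = 8 + 18 = 26
G: |1| + |-16| = 1 + 16 = 17
H: |25| + |-10| = 25 + 10 = 35
I: |-24| + |-49| = 24 + 49 = 73
J: |-32| + |-26| = 32 + 26 = 58
K: |-45| + |19| = 45 + 19 = 64
L: |-13| + |27| = 13 + 27 = 40
M: |-40| + |-29| = 40 + 29 = 69
Minimum: G at 17.

G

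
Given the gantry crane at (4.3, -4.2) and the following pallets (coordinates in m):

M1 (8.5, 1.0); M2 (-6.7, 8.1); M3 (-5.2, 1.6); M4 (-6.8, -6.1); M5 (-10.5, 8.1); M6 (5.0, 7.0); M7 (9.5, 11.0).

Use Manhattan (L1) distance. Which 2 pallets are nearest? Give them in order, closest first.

M1, M6

Distances from (4.3, -4.2):
M1: 9.4 m
M2: 23.3 m
M3: 15.3 m
M4: 13.0 m
M5: 27.1 m
M6: 11.9 m
M7: 20.4 m
Sorted: M1 (9.4 m) < M6 (11.9 m) < M4 (13.0 m) < M3 (15.3 m) < …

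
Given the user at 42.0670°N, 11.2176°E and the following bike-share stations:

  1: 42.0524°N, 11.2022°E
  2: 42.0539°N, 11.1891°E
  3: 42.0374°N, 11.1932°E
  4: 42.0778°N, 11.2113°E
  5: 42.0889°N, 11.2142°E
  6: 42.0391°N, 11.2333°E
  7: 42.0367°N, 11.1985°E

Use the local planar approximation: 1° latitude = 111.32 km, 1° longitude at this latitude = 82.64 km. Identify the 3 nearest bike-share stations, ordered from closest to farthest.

Distances from 42.0670°N, 11.2176°E:
1: 2.0643 km
2: 2.7702 km
3: 3.8631 km
4: 1.3101 km
5: 2.4540 km
6: 3.3659 km
7: 3.7240 km
Sorted: 4 (1.3101 km) < 1 (2.0643 km) < 5 (2.4540 km) < 2 (2.7702 km) < 6 (3.3659 km) < …

4, 1, 5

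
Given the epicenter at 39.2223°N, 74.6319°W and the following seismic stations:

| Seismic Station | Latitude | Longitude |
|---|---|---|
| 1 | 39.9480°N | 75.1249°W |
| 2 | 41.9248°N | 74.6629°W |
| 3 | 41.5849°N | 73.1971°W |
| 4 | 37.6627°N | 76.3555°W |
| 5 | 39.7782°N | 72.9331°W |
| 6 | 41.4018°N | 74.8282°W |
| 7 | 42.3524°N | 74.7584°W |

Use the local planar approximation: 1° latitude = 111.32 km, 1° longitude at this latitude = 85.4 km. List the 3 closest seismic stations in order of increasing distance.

Distances from 39.2223°N, 74.6319°W:
1: 91.0977 km
2: 300.8539 km
3: 290.1474 km
4: 227.6149 km
5: 157.7243 km
6: 243.2004 km
7: 348.6102 km
Sorted: 1 (91.0977 km) < 5 (157.7243 km) < 4 (227.6149 km) < 6 (243.2004 km) < 3 (290.1474 km) < …

1, 5, 4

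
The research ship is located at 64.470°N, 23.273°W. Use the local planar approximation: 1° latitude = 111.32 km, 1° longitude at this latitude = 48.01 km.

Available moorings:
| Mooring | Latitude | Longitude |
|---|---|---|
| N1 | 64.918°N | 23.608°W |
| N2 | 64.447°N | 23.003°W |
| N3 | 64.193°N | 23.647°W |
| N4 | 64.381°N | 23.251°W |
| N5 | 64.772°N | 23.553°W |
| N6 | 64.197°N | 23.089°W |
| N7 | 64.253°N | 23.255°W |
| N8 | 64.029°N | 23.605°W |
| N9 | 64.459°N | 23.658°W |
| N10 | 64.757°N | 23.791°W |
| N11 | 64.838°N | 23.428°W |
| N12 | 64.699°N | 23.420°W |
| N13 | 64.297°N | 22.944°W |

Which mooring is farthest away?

Distances from 64.470°N, 23.273°W:
N1: 52.401 km
N2: 13.213 km
N3: 35.683 km
N4: 9.964 km
N5: 36.207 km
N6: 31.648 km
N7: 24.172 km
N8: 51.615 km
N9: 18.524 km
N10: 40.487 km
N11: 41.636 km
N12: 26.451 km
N13: 24.907 km
Maximum: N1 at 52.401 km.

N1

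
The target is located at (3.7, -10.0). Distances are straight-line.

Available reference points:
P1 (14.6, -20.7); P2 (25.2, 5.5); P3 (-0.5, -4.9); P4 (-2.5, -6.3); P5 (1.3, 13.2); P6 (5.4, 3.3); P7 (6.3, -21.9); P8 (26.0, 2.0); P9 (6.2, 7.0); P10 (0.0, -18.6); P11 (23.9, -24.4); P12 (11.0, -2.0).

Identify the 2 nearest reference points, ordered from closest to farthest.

P3, P4

Distances from (3.7, -10.0):
P1: 15.3
P2: 26.5
P3: 6.6
P4: 7.2
P5: 23.3
P6: 13.4
P7: 12.2
P8: 25.3
P9: 17.2
P10: 9.4
P11: 24.8
P12: 10.8
Sorted: P3 (6.6) < P4 (7.2) < P10 (9.4) < P12 (10.8) < …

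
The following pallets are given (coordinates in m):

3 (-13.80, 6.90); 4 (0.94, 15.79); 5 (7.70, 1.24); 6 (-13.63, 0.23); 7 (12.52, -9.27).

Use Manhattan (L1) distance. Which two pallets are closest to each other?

Pairwise distances:
3–6: 6.84 m
5–7: 15.33 m
4–5: 21.31 m
5–6: 22.34 m
3–4: 23.63 m
3–5: 27.16 m
4–6: 30.13 m
6–7: 35.65 m
4–7: 36.64 m
3–7: 42.49 m
Closest pair: 3–6 at 6.84 m.

3 and 6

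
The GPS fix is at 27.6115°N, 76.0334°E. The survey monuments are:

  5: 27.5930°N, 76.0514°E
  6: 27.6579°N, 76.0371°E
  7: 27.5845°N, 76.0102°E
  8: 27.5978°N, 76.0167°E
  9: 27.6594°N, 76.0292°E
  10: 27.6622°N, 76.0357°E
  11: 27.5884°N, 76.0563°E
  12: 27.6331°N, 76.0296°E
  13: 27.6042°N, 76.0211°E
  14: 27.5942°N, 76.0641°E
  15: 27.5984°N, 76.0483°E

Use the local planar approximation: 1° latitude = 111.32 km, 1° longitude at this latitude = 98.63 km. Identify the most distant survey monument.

Distances from 27.6115°N, 76.0334°E:
5: 2.7190 km
6: 5.1781 km
7: 3.7775 km
8: 2.2447 km
9: 5.3483 km
10: 5.6485 km
11: 3.4226 km
12: 2.4335 km
13: 1.4602 km
14: 3.5885 km
15: 2.0703 km
Maximum: 10 at 5.6485 km.

10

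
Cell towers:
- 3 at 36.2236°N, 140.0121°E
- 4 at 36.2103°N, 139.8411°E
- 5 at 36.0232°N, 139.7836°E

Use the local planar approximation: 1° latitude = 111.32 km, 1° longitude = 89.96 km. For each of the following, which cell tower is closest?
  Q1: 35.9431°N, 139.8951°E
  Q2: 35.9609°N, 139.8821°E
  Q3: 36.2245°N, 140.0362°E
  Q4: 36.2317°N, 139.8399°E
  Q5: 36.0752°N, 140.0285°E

Q1→5; Q2→5; Q3→3; Q4→4; Q5→3

Q1 at 35.9431°N, 139.8951°E:
  3: √((0.2805·111.32)² + (0.1170·89.96)²) = √(975.016862 + 110.782361) = 32.9515 km
  4: √((0.2672·111.32)² + (-0.0540·89.96)²) = √(884.747416 + 23.598609) = 30.1388 km
  5: √((0.0801·111.32)² + (-0.1115·89.96)²) = √(79.508110 + 100.611733) = 13.4209 km
  → nearest: 5 (13.4209 km)
Q2 at 35.9609°N, 139.8821°E:
  3: √((0.2627·111.32)² + (0.1300·89.96)²) = √(855.197733 + 136.768347) = 31.4955 km
  4: √((0.2494·111.32)² + (-0.0410·89.96)²) = √(770.795718 + 13.603999) = 28.0071 km
  5: √((0.0623·111.32)² + (-0.0985·89.96)²) = √(48.097498 + 78.518384) = 11.2524 km
  → nearest: 5 (11.2524 km)
Q3 at 36.2245°N, 140.0362°E:
  3: √((-0.0009·111.32)² + (-0.0241·89.96)²) = √(0.010038 + 4.700380) = 2.1703 km
  4: √((-0.0142·111.32)² + (-0.1951·89.96)²) = √(2.498752 + 308.044481) = 17.6222 km
  5: √((-0.2013·111.32)² + (-0.2526·89.96)²) = √(502.150553 + 516.375449) = 31.9144 km
  → nearest: 3 (2.1703 km)
Q4 at 36.2317°N, 139.8399°E:
  3: √((-0.0081·111.32)² + (0.1722·89.96)²) = √(0.813048 + 239.974551) = 15.5173 km
  4: √((-0.0214·111.32)² + (0.0012·89.96)²) = √(5.675106 + 0.011654) = 2.3847 km
  5: √((-0.2085·111.32)² + (-0.0563·89.96)²) = √(538.714312 + 25.651672) = 23.7564 km
  → nearest: 4 (2.3847 km)
Q5 at 36.0752°N, 140.0285°E:
  3: √((0.1484·111.32)² + (-0.0164·89.96)²) = √(272.906700 + 2.176640) = 16.5856 km
  4: √((0.1351·111.32)² + (-0.1874·89.96)²) = √(226.181507 + 284.209157) = 22.5918 km
  5: √((-0.0520·111.32)² + (-0.2449·89.96)²) = √(33.508353 + 485.373950) = 22.7790 km
  → nearest: 3 (16.5856 km)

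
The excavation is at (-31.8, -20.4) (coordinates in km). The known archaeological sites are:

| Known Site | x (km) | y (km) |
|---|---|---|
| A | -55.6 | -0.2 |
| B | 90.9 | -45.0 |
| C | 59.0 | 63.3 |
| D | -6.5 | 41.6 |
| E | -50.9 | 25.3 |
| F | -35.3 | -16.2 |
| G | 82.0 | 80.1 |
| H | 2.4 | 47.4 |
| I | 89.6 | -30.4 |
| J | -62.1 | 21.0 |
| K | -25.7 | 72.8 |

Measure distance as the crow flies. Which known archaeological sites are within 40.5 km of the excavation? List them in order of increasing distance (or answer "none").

Distances from (-31.8, -20.4):
A: 31.2 km
B: 125.1 km
C: 123.5 km
D: 67.0 km
E: 49.5 km
F: 5.5 km
G: 151.8 km
H: 75.9 km
I: 121.8 km
J: 51.3 km
K: 93.4 km
Threshold 40.5 km: F (5.5 km), A (31.2 km) are within range.

F, A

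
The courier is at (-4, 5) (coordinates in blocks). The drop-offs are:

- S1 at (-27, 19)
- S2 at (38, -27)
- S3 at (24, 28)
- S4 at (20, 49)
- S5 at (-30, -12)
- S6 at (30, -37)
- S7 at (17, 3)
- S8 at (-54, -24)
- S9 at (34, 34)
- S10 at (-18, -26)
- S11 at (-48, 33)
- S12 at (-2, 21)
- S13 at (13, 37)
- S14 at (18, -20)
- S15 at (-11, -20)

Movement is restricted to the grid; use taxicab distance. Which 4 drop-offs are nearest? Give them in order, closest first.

Distances from (-4, 5):
S1: |-23| + |14| = 23 + 14 = 37 blocks
S2: |42| + |-32| = 42 + 32 = 74 blocks
S3: |28| + |23| = 28 + 23 = 51 blocks
S4: |24| + |44| = 24 + 44 = 68 blocks
S5: |-26| + |-17| = 26 + 17 = 43 blocks
S6: |34| + |-42| = 34 + 42 = 76 blocks
S7: |21| + |-2| = 21 + 2 = 23 blocks
S8: |-50| + |-29| = 50 + 29 = 79 blocks
S9: |38| + |29| = 38 + 29 = 67 blocks
S10: |-14| + |-31| = 14 + 31 = 45 blocks
S11: |-44| + |28| = 44 + 28 = 72 blocks
S12: |2| + |16| = 2 + 16 = 18 blocks
S13: |17| + |32| = 17 + 32 = 49 blocks
S14: |22| + |-25| = 22 + 25 = 47 blocks
S15: |-7| + |-25| = 7 + 25 = 32 blocks
Sorted: S12 (18 blocks) < S7 (23 blocks) < S15 (32 blocks) < S1 (37 blocks) < S5 (43 blocks) < S10 (45 blocks) < …

S12, S7, S15, S1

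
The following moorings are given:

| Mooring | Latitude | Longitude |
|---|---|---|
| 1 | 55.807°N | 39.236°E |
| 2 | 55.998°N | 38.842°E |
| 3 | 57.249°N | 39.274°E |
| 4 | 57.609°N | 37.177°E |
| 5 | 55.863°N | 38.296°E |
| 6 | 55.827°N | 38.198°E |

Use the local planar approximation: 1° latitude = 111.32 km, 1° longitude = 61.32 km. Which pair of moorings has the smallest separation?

Pairwise distances:
1–2: 32.184 km
1–3: 160.540 km
1–4: 237.025 km
1–5: 57.977 km
1–6: 63.689 km
2–3: 141.758 km
2–4: 206.363 km
2–5: 36.699 km
2–6: 43.839 km
3–4: 134.688 km
3–5: 165.535 km
3–6: 171.497 km
4–5: 206.121 km
4–6: 208.017 km
5–6: 7.223 km
Closest pair: 5–6 at 7.223 km.

5 and 6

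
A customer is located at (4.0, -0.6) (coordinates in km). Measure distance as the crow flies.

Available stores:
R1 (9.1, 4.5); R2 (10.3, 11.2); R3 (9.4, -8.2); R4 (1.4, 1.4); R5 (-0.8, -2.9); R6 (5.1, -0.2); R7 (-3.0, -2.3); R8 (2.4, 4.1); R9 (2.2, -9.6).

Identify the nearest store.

Distances from (4.0, -0.6):
R1: 7.21 km
R2: 13.38 km
R3: 9.32 km
R4: 3.28 km
R5: 5.32 km
R6: 1.17 km
R7: 7.20 km
R8: 4.96 km
R9: 9.18 km
Minimum: R6 at 1.17 km.

R6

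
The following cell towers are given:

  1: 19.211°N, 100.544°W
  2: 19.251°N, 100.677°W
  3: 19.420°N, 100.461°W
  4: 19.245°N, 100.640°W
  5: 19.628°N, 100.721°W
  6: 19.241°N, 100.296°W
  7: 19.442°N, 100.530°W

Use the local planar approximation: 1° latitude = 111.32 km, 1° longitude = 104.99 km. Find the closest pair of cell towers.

2 and 4

Pairwise distances:
2–4: √((-0.006·111.32)² + (0.037·104.99)²) = √(0.44612 + 15.09035) = 3.942 km
3–7: √((0.022·111.32)² + (-0.069·104.99)²) = √(5.99780 + 52.48003) = 7.647 km
1–4: √((0.034·111.32)² + (-0.096·104.99)²) = √(14.32532 + 101.58705) = 10.766 km
1–2: √((0.040·111.32)² + (-0.133·104.99)²) = √(19.82743 + 194.98408) = 14.656 km
4–7: √((0.197·111.32)² + (0.110·104.99)²) = √(480.92665 + 133.37709) = 24.785 km
1–3: √((0.209·111.32)² + (0.083·104.99)²) = √(541.30117 + 75.93676) = 24.844 km
1–7: √((0.231·111.32)² + (0.014·104.99)²) = √(661.25711 + 2.16049) = 25.757 km
1–6: √((0.030·111.32)² + (0.248·104.99)²) = √(11.15293 + 677.95245) = 26.251 km
2–7: √((0.191·111.32)² + (0.147·104.99)²) = √(452.07775 + 238.19385) = 26.273 km
3–6: √((-0.179·111.32)² + (0.165·104.99)²) = √(397.05663 + 300.09846) = 26.404 km
3–4: √((-0.175·111.32)² + (-0.179·104.99)²) = √(379.50936 + 353.18474) = 27.068 km
5–7: √((-0.186·111.32)² + (0.191·104.99)²) = √(428.71856 + 402.12642) = 28.824 km
2–3: √((0.169·111.32)² + (0.216·104.99)²) = √(353.93198 + 514.28443) = 29.466 km
6–7: √((0.201·111.32)² + (-0.234·104.99)²) = √(500.65495 + 603.56992) = 33.230 km
3–5: √((0.208·111.32)² + (-0.260·104.99)²) = √(536.13365 + 745.14805) = 35.795 km
4–6: √((-0.004·111.32)² + (0.344·104.99)²) = √(0.19827 + 1304.40591) = 36.119 km
2–6: √((-0.010·111.32)² + (0.381·104.99)²) = √(1.23921 + 1600.09520) = 40.017 km
2–5: √((0.377·111.32)² + (-0.044·104.99)²) = √(1761.28281 + 21.34033) = 42.221 km
4–5: √((0.383·111.32)² + (-0.081·104.99)²) = √(1817.79098 + 72.32125) = 43.475 km
1–5: √((0.417·111.32)² + (-0.177·104.99)²) = √(2154.85725 + 345.33644) = 50.002 km
5–6: √((-0.387·111.32)² + (0.425·104.99)²) = √(1855.95878 + 1991.01133) = 62.024 km
Closest pair: 2–4 at 3.942 km.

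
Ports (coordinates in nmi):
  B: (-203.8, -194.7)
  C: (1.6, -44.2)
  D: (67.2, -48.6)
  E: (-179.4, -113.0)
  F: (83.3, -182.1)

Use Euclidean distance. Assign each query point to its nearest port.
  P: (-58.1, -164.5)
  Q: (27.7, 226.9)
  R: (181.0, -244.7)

P at (-58.1, -164.5):
  B: √((-145.7)² + (-30.2)²) = √(21228.490 + 912.040) = 148.8 nmi
  C: √((59.7)² + (120.3)²) = √(3564.090 + 14472.090) = 134.3 nmi
  D: √((125.3)² + (115.9)²) = √(15700.090 + 13432.810) = 170.7 nmi
  E: √((-121.3)² + (51.5)²) = √(14713.690 + 2652.250) = 131.8 nmi
  F: √((141.4)² + (-17.6)²) = √(19993.960 + 309.760) = 142.5 nmi
  → nearest: E (131.8 nmi)
Q at (27.7, 226.9):
  B: √((-231.5)² + (-421.6)²) = √(53592.250 + 177746.560) = 481.0 nmi
  C: √((-26.1)² + (-271.1)²) = √(681.210 + 73495.210) = 272.4 nmi
  D: √((39.5)² + (-275.5)²) = √(1560.250 + 75900.250) = 278.3 nmi
  E: √((-207.1)² + (-339.9)²) = √(42890.410 + 115532.010) = 398.0 nmi
  F: √((55.6)² + (-409.0)²) = √(3091.360 + 167281.000) = 412.8 nmi
  → nearest: C (272.4 nmi)
R at (181.0, -244.7):
  B: √((-384.8)² + (50.0)²) = √(148071.040 + 2500.000) = 388.0 nmi
  C: √((-179.4)² + (200.5)²) = √(32184.360 + 40200.250) = 269.0 nmi
  D: √((-113.8)² + (196.1)²) = √(12950.440 + 38455.210) = 226.7 nmi
  E: √((-360.4)² + (131.7)²) = √(129888.160 + 17344.890) = 383.7 nmi
  F: √((-97.7)² + (62.6)²) = √(9545.290 + 3918.760) = 116.0 nmi
  → nearest: F (116.0 nmi)

P→E; Q→C; R→F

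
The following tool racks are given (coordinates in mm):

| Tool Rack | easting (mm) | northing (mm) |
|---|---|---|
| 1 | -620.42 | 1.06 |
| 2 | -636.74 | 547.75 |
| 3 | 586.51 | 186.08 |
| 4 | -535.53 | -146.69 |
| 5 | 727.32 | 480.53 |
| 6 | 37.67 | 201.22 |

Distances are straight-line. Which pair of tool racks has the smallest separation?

Pairwise distances:
1–2: 546.93 mm
1–3: 1221.03 mm
1–4: 170.40 mm
1–5: 1430.49 mm
1–6: 687.86 mm
2–3: 1275.60 mm
2–4: 701.78 mm
2–5: 1365.72 mm
2–6: 758.23 mm
3–4: 1170.35 mm
3–5: 326.39 mm
3–6: 549.05 mm
4–5: 1410.03 mm
4–6: 670.52 mm
5–6: 744.06 mm
Closest pair: 1–4 at 170.40 mm.

1 and 4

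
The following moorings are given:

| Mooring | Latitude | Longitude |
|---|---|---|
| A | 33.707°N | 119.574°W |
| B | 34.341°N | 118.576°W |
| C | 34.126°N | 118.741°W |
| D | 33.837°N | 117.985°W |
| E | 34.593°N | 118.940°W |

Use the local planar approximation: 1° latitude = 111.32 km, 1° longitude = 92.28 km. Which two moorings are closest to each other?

Pairwise distances:
A–B: √((0.634·111.32)² + (0.998·92.28)²) = √(4981.09599 + 8481.57007) = 116.029 km
A–C: √((0.419·111.32)² + (0.833·92.28)²) = √(2175.57691 + 5908.88006) = 89.914 km
A–D: √((0.130·111.32)² + (1.589·92.28)²) = √(209.42721 + 21501.21323) = 147.345 km
A–E: √((0.886·111.32)² + (0.634·92.28)²) = √(9727.78222 + 3422.89587) = 114.676 km
B–C: √((-0.215·111.32)² + (-0.165·92.28)²) = √(572.82678 + 231.83717) = 28.367 km
B–D: √((-0.504·111.32)² + (0.591·92.28)²) = √(3147.80244 + 2974.33672) = 78.244 km
B–E: √((0.252·111.32)² + (-0.364·92.28)²) = √(786.95061 + 1128.28273) = 43.763 km
C–D: √((-0.289·111.32)² + (0.756·92.28)²) = √(1035.00413 + 4866.97105) = 76.824 km
C–E: √((0.467·111.32)² + (-0.199·92.28)²) = √(2702.58994 + 337.22621) = 55.135 km
D–E: √((0.756·111.32)² + (-0.955·92.28)²) = √(7082.55550 + 7766.43863) = 121.856 km
Closest pair: B–C at 28.367 km.

B and C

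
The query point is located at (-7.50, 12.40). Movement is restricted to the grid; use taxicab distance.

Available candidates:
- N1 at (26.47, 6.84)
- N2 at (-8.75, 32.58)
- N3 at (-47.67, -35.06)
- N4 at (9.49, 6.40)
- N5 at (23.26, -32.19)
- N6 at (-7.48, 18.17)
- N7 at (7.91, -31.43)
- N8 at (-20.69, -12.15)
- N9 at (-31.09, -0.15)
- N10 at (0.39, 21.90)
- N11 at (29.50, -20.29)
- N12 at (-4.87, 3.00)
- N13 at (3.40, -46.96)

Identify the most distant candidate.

Distances from (-7.50, 12.40):
N1: 39.53
N2: 21.43
N3: 87.63
N4: 22.99
N5: 75.35
N6: 5.79
N7: 59.24
N8: 37.74
N9: 36.14
N10: 17.39
N11: 69.69
N12: 12.03
N13: 70.26
Maximum: N3 at 87.63.

N3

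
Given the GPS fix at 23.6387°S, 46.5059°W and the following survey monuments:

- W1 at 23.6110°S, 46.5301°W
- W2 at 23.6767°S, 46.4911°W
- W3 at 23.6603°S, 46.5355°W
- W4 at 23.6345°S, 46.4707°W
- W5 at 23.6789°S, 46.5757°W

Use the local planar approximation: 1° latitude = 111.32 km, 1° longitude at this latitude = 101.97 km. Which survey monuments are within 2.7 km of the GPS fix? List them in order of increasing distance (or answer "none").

Distances from 23.6387°S, 46.5059°W:
W1: 3.9494 km
W2: 4.4913 km
W3: 3.8590 km
W4: 3.6197 km
W5: 8.4074 km
Threshold 2.7 km: none within range.

none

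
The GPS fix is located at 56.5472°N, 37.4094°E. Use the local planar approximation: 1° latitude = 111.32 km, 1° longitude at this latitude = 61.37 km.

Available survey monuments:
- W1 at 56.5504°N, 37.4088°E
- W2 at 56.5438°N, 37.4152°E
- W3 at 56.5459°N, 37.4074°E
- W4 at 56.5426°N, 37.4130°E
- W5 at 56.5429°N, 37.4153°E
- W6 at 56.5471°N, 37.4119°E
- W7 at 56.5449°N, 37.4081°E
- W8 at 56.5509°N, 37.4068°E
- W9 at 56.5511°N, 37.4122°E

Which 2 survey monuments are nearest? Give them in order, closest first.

Distances from 56.5472°N, 37.4094°E:
W1: √((0.0032·111.32)² + (-0.0006·61.37)²) = √(0.126896 + 0.001356) = 0.3581 km
W2: √((-0.0034·111.32)² + (0.0058·61.37)²) = √(0.143253 + 0.126698) = 0.5196 km
W3: √((-0.0013·111.32)² + (-0.0020·61.37)²) = √(0.020943 + 0.015065) = 0.1898 km
W4: √((-0.0046·111.32)² + (0.0036·61.37)²) = √(0.262218 + 0.048811) = 0.5577 km
W5: √((-0.0043·111.32)² + (0.0059·61.37)²) = √(0.229131 + 0.131104) = 0.6002 km
W6: √((-0.0001·111.32)² + (0.0025·61.37)²) = √(0.000124 + 0.023539) = 0.1538 km
W7: √((-0.0023·111.32)² + (-0.0013·61.37)²) = √(0.065554 + 0.006365) = 0.2682 km
W8: √((0.0037·111.32)² + (-0.0026·61.37)²) = √(0.169648 + 0.025460) = 0.4417 km
W9: √((0.0039·111.32)² + (0.0028·61.37)²) = √(0.188484 + 0.029528) = 0.4669 km
Sorted: W6 (0.1538 km) < W3 (0.1898 km) < W7 (0.2682 km) < W1 (0.3581 km) < …

W6, W3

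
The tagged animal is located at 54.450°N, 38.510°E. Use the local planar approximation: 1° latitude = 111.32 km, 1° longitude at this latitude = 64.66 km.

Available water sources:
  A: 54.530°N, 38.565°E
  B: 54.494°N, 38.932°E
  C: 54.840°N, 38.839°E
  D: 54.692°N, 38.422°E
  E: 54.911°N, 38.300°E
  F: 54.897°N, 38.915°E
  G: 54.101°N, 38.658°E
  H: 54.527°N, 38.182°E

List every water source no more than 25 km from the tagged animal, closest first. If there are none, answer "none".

Distances from 54.450°N, 38.510°E:
A: √((0.080·111.32)² + (0.055·64.66)²) = √(79.30971 + 12.64727) = 9.589 km
B: √((0.044·111.32)² + (0.422·64.66)²) = √(23.99119 + 744.55417) = 27.723 km
C: √((0.390·111.32)² + (0.329·64.66)²) = √(1884.84486 + 452.54649) = 48.347 km
D: √((0.242·111.32)² + (-0.088·64.66)²) = √(725.73343 + 32.37701) = 27.534 km
E: √((0.461·111.32)² + (-0.210·64.66)²) = √(2633.59049 + 184.37838) = 53.085 km
F: √((0.447·111.32)² + (0.405·64.66)²) = √(2476.06158 + 685.77468) = 56.230 km
G: √((-0.349·111.32)² + (0.148·64.66)²) = √(1509.37534 + 91.57878) = 40.012 km
H: √((0.077·111.32)² + (-0.328·64.66)²) = √(73.47301 + 449.79962) = 22.875 km
Threshold 25 km: A (9.589 km), H (22.875 km) are within range.

A, H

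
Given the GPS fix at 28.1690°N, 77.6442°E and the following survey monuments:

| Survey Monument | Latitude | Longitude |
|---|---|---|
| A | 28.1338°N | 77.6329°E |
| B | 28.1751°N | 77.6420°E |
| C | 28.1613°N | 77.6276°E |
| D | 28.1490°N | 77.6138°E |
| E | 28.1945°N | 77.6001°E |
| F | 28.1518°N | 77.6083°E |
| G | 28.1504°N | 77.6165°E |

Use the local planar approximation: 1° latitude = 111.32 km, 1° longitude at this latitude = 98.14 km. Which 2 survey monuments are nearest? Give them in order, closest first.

Distances from 28.1690°N, 77.6442°E:
A: √((-0.0352·111.32)² + (-0.0113·98.14)²) = √(15.354360 + 1.229841) = 4.0724 km
B: √((0.0061·111.32)² + (-0.0022·98.14)²) = √(0.461112 + 0.046616) = 0.7126 km
C: √((-0.0077·111.32)² + (-0.0166·98.14)²) = √(0.734730 + 2.654045) = 1.8409 km
D: √((-0.0200·111.32)² + (-0.0304·98.14)²) = √(4.956857 + 8.901010) = 3.7226 km
E: √((0.0255·111.32)² + (-0.0441·98.14)²) = √(8.057991 + 18.731359) = 5.1758 km
F: √((-0.0172·111.32)² + (-0.0359·98.14)²) = √(3.666091 + 12.413121) = 4.0099 km
G: √((-0.0186·111.32)² + (-0.0277·98.14)²) = √(4.287186 + 7.390123) = 3.4172 km
Sorted: B (0.7126 km) < C (1.8409 km) < G (3.4172 km) < D (3.7226 km) < …

B, C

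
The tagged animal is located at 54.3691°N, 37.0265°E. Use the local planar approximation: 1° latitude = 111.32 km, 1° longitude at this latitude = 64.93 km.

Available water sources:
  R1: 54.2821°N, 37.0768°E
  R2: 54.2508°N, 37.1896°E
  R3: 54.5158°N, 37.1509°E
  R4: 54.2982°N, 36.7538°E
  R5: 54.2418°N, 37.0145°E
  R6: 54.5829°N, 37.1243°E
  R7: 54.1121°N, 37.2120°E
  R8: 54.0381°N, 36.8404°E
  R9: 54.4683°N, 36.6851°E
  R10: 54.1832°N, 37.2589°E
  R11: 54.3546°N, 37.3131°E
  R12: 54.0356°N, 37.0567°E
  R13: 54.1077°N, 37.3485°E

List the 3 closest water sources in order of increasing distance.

R1, R5, R2

Distances from 54.3691°N, 37.0265°E:
R1: √((-0.0870·111.32)² + (0.0503·64.93)²) = √(93.796126 + 10.666619) = 10.2207 km
R2: √((-0.1183·111.32)² + (0.1631·64.93)²) = √(173.426670 + 112.149858) = 16.8990 km
R3: √((0.1467·111.32)² + (0.1244·64.93)²) = √(266.689933 + 65.242646) = 18.2190 km
R4: √((-0.0709·111.32)² + (-0.2727·64.93)²) = √(62.292945 + 313.516991) = 19.3858 km
R5: √((-0.1273·111.32)² + (-0.0120·64.93)²) = √(200.818261 + 0.607090) = 14.1924 km
R6: √((0.2138·111.32)² + (0.0978·64.93)²) = √(566.450282 + 40.324456) = 24.6328 km
R7: √((-0.2570·111.32)² + (0.1855·64.93)²) = √(818.488613 + 145.070342) = 31.0412 km
R8: √((-0.3310·111.32)² + (-0.1861·64.93)²) = √(1357.695513 + 146.010320) = 38.7776 km
R9: √((0.0992·111.32)² + (-0.3414·64.93)²) = √(121.946612 + 491.380411) = 24.7654 km
R10: √((-0.1859·111.32)² + (0.2324·64.93)²) = √(428.257695 + 227.700012) = 25.6117 km
R11: √((-0.0145·111.32)² + (0.2866·64.93)²) = √(2.605448 + 346.292573) = 18.6788 km
R12: √((-0.3335·111.32)² + (0.0302·64.93)²) = √(1378.281960 + 3.845074) = 37.1770 km
R13: √((-0.2614·111.32)² + (0.3220·64.93)²) = √(846.754595 + 437.121884) = 35.8312 km
Sorted: R1 (10.2207 km) < R5 (14.1924 km) < R2 (16.8990 km) < R3 (18.2190 km) < R11 (18.6788 km) < …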